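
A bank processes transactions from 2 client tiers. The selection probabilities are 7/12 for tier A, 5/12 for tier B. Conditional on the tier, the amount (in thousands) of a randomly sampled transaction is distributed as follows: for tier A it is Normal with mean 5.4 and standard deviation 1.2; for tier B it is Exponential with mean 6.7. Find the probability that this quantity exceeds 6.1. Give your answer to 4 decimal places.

Conditional on each tier, P(X > 6.1): A: 0.279834; B: 0.402344.
By total probability, P(X > 6.1) = 0.583333·0.279834 + 0.416667·0.402344 = 0.33088.

0.3309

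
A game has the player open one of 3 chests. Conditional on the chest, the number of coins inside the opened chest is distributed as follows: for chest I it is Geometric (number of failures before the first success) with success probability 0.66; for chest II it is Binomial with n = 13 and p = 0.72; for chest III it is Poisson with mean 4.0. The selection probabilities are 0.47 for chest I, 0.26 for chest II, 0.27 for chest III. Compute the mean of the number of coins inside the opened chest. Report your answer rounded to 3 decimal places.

Component means — I: 0.515152; II: 9.36; III: 4.
E[X] = 0.47·0.515152 + 0.26·9.36 + 0.27·4 = 3.75572.

3.756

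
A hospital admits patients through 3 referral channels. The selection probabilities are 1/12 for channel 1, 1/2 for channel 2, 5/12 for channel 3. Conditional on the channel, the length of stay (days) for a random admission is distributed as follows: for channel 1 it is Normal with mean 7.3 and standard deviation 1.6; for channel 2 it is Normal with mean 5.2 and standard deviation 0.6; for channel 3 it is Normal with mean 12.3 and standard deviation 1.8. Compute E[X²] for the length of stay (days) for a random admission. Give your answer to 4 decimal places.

For each component E[X²] = Var + (mean)², giving 1: 55.85; 2: 27.4; 3: 154.53.
Overall E[X²] = 0.0833333·55.85 + 0.5·27.4 + 0.416667·154.53 = 82.7417.

82.7417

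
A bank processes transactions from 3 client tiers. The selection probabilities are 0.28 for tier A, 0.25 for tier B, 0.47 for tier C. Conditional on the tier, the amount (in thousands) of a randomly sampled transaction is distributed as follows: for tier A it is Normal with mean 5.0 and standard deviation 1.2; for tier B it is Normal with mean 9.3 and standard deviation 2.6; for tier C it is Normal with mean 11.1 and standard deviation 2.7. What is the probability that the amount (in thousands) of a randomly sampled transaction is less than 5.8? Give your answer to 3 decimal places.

0.243

Conditional on each tier, P(X < 5.8): A: 0.747507; B: 0.0891265; C: 0.0248252.
By total probability, P(X < 5.8) = 0.28·0.747507 + 0.25·0.0891265 + 0.47·0.0248252 = 0.243252.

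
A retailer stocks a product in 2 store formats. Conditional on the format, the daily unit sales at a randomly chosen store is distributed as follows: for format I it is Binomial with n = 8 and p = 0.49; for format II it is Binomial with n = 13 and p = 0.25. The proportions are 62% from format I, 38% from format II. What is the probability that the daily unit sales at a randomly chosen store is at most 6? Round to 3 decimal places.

Conditional on each format, P(X ≤ 6): I: 0.969005; II: 0.97571.
By total probability, P(X ≤ 6) = 0.62·0.969005 + 0.38·0.97571 = 0.971553.

0.972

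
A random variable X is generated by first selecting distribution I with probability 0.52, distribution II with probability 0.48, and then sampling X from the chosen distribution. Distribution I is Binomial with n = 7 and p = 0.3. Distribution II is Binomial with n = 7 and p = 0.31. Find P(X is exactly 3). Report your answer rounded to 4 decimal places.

Conditional on each component, P(X = 3): I: 0.226894; II: 0.236347.
By total probability, P(X = 3) = 0.52·0.226894 + 0.48·0.236347 = 0.231432.

0.2314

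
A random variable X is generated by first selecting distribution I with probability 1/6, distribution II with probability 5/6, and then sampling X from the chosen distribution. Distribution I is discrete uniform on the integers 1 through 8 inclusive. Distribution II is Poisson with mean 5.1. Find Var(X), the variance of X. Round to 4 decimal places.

Per component, I: μ=4.5, E[X²]=25.5; II: μ=5.1, E[X²]=31.11.
E[X] = 0.166667·4.5 + 0.833333·5.1 = 5.
E[X²] = 0.166667·25.5 + 0.833333·31.11 = 30.175.
Var(X) = E[X²] − (E[X])² = 30.175 − 25 = 5.175.

5.1750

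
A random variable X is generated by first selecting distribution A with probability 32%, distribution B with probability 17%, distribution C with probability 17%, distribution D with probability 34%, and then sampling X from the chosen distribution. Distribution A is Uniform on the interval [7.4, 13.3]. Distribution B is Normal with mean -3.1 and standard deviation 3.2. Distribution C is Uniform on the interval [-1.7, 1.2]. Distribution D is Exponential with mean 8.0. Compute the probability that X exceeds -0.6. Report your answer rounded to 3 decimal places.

Conditional on each component, P(X > -0.6): A: 1; B: 0.217328; C: 0.62069; D: 1.
By total probability, P(X > -0.6) = 0.32·1 + 0.17·0.217328 + 0.17·0.62069 + 0.34·1 = 0.802463.

0.802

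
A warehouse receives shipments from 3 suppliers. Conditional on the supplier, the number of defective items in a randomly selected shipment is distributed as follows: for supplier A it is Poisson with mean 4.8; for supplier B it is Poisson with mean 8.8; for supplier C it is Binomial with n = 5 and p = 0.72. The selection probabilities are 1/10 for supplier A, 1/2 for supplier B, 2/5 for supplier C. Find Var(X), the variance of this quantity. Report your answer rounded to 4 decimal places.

11.5488

Per component, A: μ=4.8, E[X²]=27.84; B: μ=8.8, E[X²]=86.24; C: μ=3.6, E[X²]=13.968.
E[X] = 0.1·4.8 + 0.5·8.8 + 0.4·3.6 = 6.32.
E[X²] = 0.1·27.84 + 0.5·86.24 + 0.4·13.968 = 51.4912.
Var(X) = E[X²] − (E[X])² = 51.4912 − 39.9424 = 11.5488.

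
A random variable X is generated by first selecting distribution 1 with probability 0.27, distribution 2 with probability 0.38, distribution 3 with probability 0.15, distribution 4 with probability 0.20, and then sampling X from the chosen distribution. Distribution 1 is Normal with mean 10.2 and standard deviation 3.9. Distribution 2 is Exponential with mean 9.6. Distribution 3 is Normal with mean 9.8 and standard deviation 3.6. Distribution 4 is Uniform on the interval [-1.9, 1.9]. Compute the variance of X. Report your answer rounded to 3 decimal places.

56.861

Per component, 1: μ=10.2, E[X²]=119.25; 2: μ=9.6, E[X²]=184.32; 3: μ=9.8, E[X²]=109; 4: μ=0, E[X²]=1.20333.
E[X] = 0.27·10.2 + 0.38·9.6 + 0.15·9.8 + 0.2·0 = 7.872.
E[X²] = 0.27·119.25 + 0.38·184.32 + 0.15·109 + 0.2·1.20333 = 118.83.
Var(X) = E[X²] − (E[X])² = 118.83 − 61.9684 = 56.8614.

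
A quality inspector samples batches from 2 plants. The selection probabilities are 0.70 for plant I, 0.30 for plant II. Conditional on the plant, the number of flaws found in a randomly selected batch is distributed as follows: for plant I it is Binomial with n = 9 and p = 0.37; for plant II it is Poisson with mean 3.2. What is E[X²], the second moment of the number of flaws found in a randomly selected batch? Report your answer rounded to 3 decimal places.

13.263

For each component E[X²] = Var + (mean)², giving I: 13.1868; II: 13.44.
Overall E[X²] = 0.7·13.1868 + 0.3·13.44 = 13.2628.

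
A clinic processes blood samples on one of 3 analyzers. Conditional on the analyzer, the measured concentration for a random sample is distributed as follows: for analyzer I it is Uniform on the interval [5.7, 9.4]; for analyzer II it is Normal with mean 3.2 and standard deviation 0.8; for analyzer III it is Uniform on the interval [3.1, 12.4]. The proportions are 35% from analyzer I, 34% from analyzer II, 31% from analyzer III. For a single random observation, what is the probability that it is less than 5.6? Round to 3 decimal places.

0.423

Conditional on each analyzer, P(X < 5.6): I: 0; II: 0.99865; III: 0.268817.
By total probability, P(X < 5.6) = 0.35·0 + 0.34·0.99865 + 0.31·0.268817 = 0.422874.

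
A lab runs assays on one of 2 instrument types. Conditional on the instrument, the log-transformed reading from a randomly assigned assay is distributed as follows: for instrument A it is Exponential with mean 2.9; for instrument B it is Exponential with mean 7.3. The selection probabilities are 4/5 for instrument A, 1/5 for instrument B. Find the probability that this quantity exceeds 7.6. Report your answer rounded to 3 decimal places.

Conditional on each instrument, P(X > 7.6): A: 0.0727527; B: 0.353068.
By total probability, P(X > 7.6) = 0.8·0.0727527 + 0.2·0.353068 = 0.128816.

0.129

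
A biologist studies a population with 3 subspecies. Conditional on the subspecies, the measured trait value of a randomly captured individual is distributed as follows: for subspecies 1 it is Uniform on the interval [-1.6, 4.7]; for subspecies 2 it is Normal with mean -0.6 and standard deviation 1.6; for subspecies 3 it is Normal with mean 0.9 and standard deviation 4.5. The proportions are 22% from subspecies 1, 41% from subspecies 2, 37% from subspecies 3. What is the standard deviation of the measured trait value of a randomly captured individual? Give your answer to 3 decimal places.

3.172

Per component, 1: μ=1.55, E[X²]=5.71; 2: μ=-0.6, E[X²]=2.92; 3: μ=0.9, E[X²]=21.06.
E[X] = 0.22·1.55 + 0.41·-0.6 + 0.37·0.9 = 0.428.
E[X²] = 0.22·5.71 + 0.41·2.92 + 0.37·21.06 = 10.2456.
Var(X) = E[X²] − (E[X])² = 10.2456 − 0.183184 = 10.0624.
SD(X) = √10.0624 = 3.17213.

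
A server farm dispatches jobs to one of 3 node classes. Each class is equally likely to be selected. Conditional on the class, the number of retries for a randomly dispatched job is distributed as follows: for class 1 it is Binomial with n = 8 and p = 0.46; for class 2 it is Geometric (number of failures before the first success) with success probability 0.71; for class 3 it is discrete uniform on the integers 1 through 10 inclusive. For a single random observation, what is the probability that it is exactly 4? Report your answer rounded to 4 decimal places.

Conditional on each class, P(X = 4): 1: 0.266504; 2: 0.0050217; 3: 0.1.
By total probability, P(X = 4) = 0.333333·0.266504 + 0.333333·0.0050217 + 0.333333·0.1 = 0.123842.

0.1238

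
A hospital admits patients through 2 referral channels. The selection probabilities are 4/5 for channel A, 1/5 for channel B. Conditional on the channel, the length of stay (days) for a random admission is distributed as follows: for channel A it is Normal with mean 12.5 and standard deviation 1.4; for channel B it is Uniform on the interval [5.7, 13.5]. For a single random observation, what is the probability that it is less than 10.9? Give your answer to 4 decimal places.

0.2346

Conditional on each channel, P(X < 10.9): A: 0.126549; B: 0.666667.
By total probability, P(X < 10.9) = 0.8·0.126549 + 0.2·0.666667 = 0.234572.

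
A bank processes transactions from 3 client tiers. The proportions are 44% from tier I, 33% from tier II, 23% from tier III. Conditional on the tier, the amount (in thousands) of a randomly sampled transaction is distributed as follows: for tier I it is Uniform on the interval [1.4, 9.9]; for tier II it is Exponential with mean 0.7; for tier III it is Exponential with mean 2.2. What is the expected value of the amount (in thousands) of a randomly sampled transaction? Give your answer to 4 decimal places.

Component means — I: 5.65; II: 0.7; III: 2.2.
E[X] = 0.44·5.65 + 0.33·0.7 + 0.23·2.2 = 3.223.

3.2230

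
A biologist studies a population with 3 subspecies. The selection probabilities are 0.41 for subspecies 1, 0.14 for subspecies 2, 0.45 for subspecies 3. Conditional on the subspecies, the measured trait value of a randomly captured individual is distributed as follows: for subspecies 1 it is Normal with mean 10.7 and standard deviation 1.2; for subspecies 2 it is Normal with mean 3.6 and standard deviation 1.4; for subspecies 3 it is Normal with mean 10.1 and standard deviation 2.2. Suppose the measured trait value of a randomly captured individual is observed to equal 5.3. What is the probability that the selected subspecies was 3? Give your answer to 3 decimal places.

0.283

Likelihoods f(5.3 | ·): 1: 1.33198e-05; 2: 0.136333; 3: 0.0167801.
Posterior ∝ prior × likelihood. Numerator for 3: 0.45·0.0167801 = 0.00755105.
Normalizing constant: 0.41·1.33198e-05 + 0.14·0.136333 + 0.45·0.0167801 = 0.0266431.
P(3 | observation) = 0.00755105 / 0.0266431 = 0.283415.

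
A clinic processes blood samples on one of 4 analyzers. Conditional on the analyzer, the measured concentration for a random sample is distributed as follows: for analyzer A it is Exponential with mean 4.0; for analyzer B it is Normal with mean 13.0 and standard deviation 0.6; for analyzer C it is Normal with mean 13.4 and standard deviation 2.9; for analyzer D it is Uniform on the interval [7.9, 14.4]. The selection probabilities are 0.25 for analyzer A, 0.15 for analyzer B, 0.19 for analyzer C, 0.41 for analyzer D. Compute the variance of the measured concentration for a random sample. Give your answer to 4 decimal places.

Per component, A: μ=4, E[X²]=32; B: μ=13, E[X²]=169.36; C: μ=13.4, E[X²]=187.97; D: μ=11.15, E[X²]=127.843.
E[X] = 0.25·4 + 0.15·13 + 0.19·13.4 + 0.41·11.15 = 10.0675.
E[X²] = 0.25·32 + 0.15·169.36 + 0.19·187.97 + 0.41·127.843 = 121.534.
Var(X) = E[X²] − (E[X])² = 121.534 − 101.355 = 20.1795.

20.1795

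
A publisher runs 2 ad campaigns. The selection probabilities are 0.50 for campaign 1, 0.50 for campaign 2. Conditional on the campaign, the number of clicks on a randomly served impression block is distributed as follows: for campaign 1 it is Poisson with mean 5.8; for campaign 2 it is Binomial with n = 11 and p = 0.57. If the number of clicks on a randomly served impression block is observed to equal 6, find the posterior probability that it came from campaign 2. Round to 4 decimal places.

0.5927

Likelihoods P(X=6 | ·): 1: 0.160076; 2: 0.232934.
Posterior ∝ prior × likelihood. Numerator for 2: 0.5·0.232934 = 0.116467.
Normalizing constant: 0.5·0.160076 + 0.5·0.232934 = 0.196505.
P(2 | observation) = 0.116467 / 0.196505 = 0.592692.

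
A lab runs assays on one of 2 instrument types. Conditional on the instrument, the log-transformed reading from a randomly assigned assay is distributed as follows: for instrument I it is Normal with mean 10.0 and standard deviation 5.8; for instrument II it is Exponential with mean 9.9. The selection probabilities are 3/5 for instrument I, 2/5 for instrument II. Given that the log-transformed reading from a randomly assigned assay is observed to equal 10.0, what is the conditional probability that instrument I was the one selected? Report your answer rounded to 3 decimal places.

0.737

Likelihoods f(10.0 | ·): I: 0.0687832; II: 0.0367861.
Posterior ∝ prior × likelihood. Numerator for I: 0.6·0.0687832 = 0.0412699.
Normalizing constant: 0.6·0.0687832 + 0.4·0.0367861 = 0.0559843.
P(I | observation) = 0.0412699 / 0.0559843 = 0.737169.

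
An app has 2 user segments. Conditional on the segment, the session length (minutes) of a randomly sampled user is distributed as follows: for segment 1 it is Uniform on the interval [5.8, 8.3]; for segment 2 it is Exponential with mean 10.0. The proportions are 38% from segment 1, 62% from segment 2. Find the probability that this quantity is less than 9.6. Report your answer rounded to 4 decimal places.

Conditional on each segment, P(X < 9.6): 1: 1; 2: 0.617107.
By total probability, P(X < 9.6) = 0.38·1 + 0.62·0.617107 = 0.762606.

0.7626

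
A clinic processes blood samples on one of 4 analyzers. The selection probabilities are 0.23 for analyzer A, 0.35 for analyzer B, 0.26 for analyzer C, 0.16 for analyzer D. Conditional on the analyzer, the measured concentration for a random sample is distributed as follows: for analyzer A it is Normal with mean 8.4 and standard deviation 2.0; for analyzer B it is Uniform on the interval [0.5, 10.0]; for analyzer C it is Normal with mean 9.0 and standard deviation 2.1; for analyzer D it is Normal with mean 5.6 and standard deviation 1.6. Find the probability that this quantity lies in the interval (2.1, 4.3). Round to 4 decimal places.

Conditional on each analyzer, P(2.1 < X < 4.3): A: 0.0193659; B: 0.231579; C: 0.0120988; D: 0.193899.
By total probability, P(2.1 < X < 4.3) = 0.23·0.0193659 + 0.35·0.231579 + 0.26·0.0120988 + 0.16·0.193899 = 0.119676.

0.1197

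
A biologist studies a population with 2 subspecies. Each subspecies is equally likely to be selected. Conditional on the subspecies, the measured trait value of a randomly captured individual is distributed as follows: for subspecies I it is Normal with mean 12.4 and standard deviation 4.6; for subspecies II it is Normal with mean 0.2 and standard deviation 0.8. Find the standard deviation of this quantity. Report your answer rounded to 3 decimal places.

6.936

Per component, I: μ=12.4, E[X²]=174.92; II: μ=0.2, E[X²]=0.68.
E[X] = 0.5·12.4 + 0.5·0.2 = 6.3.
E[X²] = 0.5·174.92 + 0.5·0.68 = 87.8.
Var(X) = E[X²] − (E[X])² = 87.8 − 39.69 = 48.11.
SD(X) = √48.11 = 6.93614.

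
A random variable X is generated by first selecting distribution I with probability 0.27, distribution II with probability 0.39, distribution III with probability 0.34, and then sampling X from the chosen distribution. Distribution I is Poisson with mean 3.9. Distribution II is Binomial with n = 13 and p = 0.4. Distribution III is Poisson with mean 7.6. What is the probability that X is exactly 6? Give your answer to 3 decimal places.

0.149

Conditional on each component, P(X = 6): I: 0.0989251; II: 0.19676; III: 0.13394.
By total probability, P(X = 6) = 0.27·0.0989251 + 0.39·0.19676 + 0.34·0.13394 = 0.148986.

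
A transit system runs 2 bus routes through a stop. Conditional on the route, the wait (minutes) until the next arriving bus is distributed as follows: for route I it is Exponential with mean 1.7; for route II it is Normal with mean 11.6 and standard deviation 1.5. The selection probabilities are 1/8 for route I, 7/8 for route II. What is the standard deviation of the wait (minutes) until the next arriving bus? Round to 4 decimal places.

Per component, I: μ=1.7, E[X²]=5.78; II: μ=11.6, E[X²]=136.81.
E[X] = 0.125·1.7 + 0.875·11.6 = 10.3625.
E[X²] = 0.125·5.78 + 0.875·136.81 = 120.431.
Var(X) = E[X²] − (E[X])² = 120.431 − 107.381 = 13.0498.
SD(X) = √13.0498 = 3.61246.

3.6125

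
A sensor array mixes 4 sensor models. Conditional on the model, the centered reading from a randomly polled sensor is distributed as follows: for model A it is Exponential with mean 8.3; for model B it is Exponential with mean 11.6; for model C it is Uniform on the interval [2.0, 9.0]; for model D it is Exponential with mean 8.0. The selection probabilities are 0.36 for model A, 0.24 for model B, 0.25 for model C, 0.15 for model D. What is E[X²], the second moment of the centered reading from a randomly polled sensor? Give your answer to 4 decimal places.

For each component E[X²] = Var + (mean)², giving A: 137.78; B: 269.12; C: 34.3333; D: 128.
Overall E[X²] = 0.36·137.78 + 0.24·269.12 + 0.25·34.3333 + 0.15·128 = 141.973.

141.9729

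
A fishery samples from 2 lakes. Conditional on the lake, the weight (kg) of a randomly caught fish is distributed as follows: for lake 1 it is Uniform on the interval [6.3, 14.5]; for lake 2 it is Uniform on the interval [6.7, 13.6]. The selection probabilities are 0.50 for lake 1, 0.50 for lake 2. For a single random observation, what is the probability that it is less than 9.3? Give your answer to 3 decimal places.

0.371

Conditional on each lake, P(X < 9.3): 1: 0.365854; 2: 0.376812.
By total probability, P(X < 9.3) = 0.5·0.365854 + 0.5·0.376812 = 0.371333.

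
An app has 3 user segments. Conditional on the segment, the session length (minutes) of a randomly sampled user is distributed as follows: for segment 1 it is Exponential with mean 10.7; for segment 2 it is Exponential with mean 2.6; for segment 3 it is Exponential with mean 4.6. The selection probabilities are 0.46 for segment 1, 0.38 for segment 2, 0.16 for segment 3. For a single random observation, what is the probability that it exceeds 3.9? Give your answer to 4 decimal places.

Conditional on each segment, P(X > 3.9): 1: 0.694554; 2: 0.22313; 3: 0.428345.
By total probability, P(X > 3.9) = 0.46·0.694554 + 0.38·0.22313 + 0.16·0.428345 = 0.472819.

0.4728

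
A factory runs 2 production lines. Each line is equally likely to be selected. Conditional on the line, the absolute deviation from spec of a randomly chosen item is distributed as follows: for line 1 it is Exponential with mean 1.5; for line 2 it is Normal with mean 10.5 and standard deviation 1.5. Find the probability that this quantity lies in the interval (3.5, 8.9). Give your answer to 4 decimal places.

Conditional on each line, P(3.5 < X < 8.9): 1: 0.0943223; 2: 0.14306.
By total probability, P(3.5 < X < 8.9) = 0.5·0.0943223 + 0.5·0.14306 = 0.118691.

0.1187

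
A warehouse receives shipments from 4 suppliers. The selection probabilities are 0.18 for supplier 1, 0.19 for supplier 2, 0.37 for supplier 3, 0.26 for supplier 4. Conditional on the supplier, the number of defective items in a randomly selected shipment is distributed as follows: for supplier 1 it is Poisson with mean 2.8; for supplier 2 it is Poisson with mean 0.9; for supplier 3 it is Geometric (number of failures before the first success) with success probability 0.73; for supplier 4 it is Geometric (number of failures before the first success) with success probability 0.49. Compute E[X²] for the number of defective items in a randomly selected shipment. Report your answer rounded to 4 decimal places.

3.3121

For each component E[X²] = Var + (mean)², giving 1: 10.64; 2: 1.71; 3: 0.64346; 4: 3.20741.
Overall E[X²] = 0.18·10.64 + 0.19·1.71 + 0.37·0.64346 + 0.26·3.20741 = 3.31211.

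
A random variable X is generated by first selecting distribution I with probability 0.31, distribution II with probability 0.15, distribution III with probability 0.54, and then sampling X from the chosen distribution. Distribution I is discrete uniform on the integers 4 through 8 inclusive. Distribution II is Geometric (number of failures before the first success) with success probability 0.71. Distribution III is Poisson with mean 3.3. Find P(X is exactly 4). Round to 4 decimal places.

0.1612

Conditional on each component, P(X = 4): I: 0.2; II: 0.0050217; III: 0.182252.
By total probability, P(X = 4) = 0.31·0.2 + 0.15·0.0050217 + 0.54·0.182252 = 0.161169.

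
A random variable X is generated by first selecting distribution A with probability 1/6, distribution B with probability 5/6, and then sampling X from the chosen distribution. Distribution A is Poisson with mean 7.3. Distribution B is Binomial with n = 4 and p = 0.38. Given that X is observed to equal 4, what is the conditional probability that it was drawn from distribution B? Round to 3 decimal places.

Likelihoods P(X=4 | ·): A: 0.0799338; B: 0.0208514.
Posterior ∝ prior × likelihood. Numerator for B: 0.833333·0.0208514 = 0.0173761.
Normalizing constant: 0.166667·0.0799338 + 0.833333·0.0208514 = 0.0306984.
P(B | observation) = 0.0173761 / 0.0306984 = 0.566027.

0.566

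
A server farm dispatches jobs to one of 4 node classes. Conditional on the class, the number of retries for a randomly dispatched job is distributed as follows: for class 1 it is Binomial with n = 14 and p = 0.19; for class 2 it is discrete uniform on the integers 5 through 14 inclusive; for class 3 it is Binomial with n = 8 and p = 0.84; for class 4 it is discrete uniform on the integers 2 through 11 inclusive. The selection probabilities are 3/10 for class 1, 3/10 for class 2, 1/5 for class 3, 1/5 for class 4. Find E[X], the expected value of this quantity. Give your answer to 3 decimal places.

Component means — 1: 2.66; 2: 9.5; 3: 6.72; 4: 6.5.
E[X] = 0.3·2.66 + 0.3·9.5 + 0.2·6.72 + 0.2·6.5 = 6.292.

6.292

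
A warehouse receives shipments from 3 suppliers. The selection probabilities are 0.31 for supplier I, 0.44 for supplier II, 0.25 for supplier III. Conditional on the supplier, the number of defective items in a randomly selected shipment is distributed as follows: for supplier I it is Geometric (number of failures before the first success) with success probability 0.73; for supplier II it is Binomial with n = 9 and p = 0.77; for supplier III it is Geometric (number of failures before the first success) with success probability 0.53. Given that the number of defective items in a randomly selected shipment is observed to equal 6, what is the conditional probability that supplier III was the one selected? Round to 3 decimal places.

0.015

Likelihoods P(X=6 | ·): I: 0.000282817; II: 0.213014; III: 0.00571298.
Posterior ∝ prior × likelihood. Numerator for III: 0.25·0.00571298 = 0.00142825.
Normalizing constant: 0.31·0.000282817 + 0.44·0.213014 + 0.25·0.00571298 = 0.0952419.
P(III | observation) = 0.00142825 / 0.0952419 = 0.014996.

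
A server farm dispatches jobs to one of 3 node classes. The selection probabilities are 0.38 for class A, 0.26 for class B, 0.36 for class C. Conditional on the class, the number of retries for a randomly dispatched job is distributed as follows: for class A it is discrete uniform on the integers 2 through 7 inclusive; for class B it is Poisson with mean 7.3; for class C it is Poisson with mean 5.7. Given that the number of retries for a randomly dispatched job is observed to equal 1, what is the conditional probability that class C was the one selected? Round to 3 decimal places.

0.843

Likelihoods P(X=1 | ·): A: 0; B: 0.00493143; C: 0.019072.
Posterior ∝ prior × likelihood. Numerator for C: 0.36·0.019072 = 0.00686592.
Normalizing constant: 0.38·0 + 0.26·0.00493143 + 0.36·0.019072 = 0.00814809.
P(C | observation) = 0.00686592 / 0.00814809 = 0.842641.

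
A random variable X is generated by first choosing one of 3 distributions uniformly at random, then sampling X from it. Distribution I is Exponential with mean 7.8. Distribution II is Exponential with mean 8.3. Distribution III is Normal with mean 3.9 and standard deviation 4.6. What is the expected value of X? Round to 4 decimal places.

6.6667

Component means — I: 7.8; II: 8.3; III: 3.9.
E[X] = 0.333333·7.8 + 0.333333·8.3 + 0.333333·3.9 = 6.66667.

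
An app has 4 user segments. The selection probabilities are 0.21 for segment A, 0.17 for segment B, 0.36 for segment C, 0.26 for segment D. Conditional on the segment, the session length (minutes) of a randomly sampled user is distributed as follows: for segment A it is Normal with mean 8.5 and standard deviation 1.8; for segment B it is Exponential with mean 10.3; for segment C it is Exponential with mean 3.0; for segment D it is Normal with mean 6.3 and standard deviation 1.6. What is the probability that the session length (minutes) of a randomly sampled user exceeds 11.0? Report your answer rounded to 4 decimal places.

Conditional on each segment, P(X > 11.0): A: 0.0824333; B: 0.343709; C: 0.0255615; D: 0.00165435.
By total probability, P(X > 11.0) = 0.21·0.0824333 + 0.17·0.343709 + 0.36·0.0255615 + 0.26·0.00165435 = 0.0853737.

0.0854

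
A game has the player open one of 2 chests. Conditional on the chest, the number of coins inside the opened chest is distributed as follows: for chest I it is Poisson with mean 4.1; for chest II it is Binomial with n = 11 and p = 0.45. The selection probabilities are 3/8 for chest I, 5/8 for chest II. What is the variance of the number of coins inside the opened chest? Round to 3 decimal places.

3.408

Per component, I: μ=4.1, E[X²]=20.91; II: μ=4.95, E[X²]=27.225.
E[X] = 0.375·4.1 + 0.625·4.95 = 4.63125.
E[X²] = 0.375·20.91 + 0.625·27.225 = 24.8569.
Var(X) = E[X²] − (E[X])² = 24.8569 − 21.4485 = 3.4084.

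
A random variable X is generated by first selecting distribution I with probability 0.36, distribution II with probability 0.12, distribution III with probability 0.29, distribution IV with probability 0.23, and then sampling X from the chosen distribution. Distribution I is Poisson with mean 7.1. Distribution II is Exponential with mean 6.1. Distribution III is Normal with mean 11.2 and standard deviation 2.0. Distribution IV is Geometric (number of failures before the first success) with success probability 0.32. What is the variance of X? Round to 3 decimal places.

20.390

Per component, I: μ=7.1, E[X²]=57.51; II: μ=6.1, E[X²]=74.42; III: μ=11.2, E[X²]=129.44; IV: μ=2.125, E[X²]=11.1562.
E[X] = 0.36·7.1 + 0.12·6.1 + 0.29·11.2 + 0.23·2.125 = 7.02475.
E[X²] = 0.36·57.51 + 0.12·74.42 + 0.29·129.44 + 0.23·11.1562 = 69.7375.
Var(X) = E[X²] − (E[X])² = 69.7375 − 49.3471 = 20.3904.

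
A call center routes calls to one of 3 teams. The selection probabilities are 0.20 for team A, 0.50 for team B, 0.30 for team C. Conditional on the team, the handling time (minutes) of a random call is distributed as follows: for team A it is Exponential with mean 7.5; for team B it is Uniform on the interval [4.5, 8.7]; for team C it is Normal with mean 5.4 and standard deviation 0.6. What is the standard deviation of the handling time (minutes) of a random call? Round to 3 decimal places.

3.557

Per component, A: μ=7.5, E[X²]=112.5; B: μ=6.6, E[X²]=45.03; C: μ=5.4, E[X²]=29.52.
E[X] = 0.2·7.5 + 0.5·6.6 + 0.3·5.4 = 6.42.
E[X²] = 0.2·112.5 + 0.5·45.03 + 0.3·29.52 = 53.871.
Var(X) = E[X²] − (E[X])² = 53.871 − 41.2164 = 12.6546.
SD(X) = √12.6546 = 3.55733.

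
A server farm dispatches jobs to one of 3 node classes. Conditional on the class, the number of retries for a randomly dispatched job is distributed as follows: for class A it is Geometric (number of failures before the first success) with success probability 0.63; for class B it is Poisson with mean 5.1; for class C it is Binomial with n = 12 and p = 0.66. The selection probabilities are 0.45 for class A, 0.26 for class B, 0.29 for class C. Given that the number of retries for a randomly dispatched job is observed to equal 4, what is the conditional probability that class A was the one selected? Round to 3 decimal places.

0.097

Likelihoods P(X=4 | ·): A: 0.0118072; B: 0.171857; C: 0.0167731.
Posterior ∝ prior × likelihood. Numerator for A: 0.45·0.0118072 = 0.00531325.
Normalizing constant: 0.45·0.0118072 + 0.26·0.171857 + 0.29·0.0167731 = 0.0548603.
P(A | observation) = 0.00531325 / 0.0548603 = 0.0968505.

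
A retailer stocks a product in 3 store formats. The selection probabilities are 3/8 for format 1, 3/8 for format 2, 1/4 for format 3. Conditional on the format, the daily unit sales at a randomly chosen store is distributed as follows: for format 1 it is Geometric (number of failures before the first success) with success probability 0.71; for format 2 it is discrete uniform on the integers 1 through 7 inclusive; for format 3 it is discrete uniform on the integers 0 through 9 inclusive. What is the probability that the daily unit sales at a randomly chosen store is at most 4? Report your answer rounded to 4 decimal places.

0.7135

Conditional on each format, P(X ≤ 4): 1: 0.997949; 2: 0.571429; 3: 0.5.
By total probability, P(X ≤ 4) = 0.375·0.997949 + 0.375·0.571429 + 0.25·0.5 = 0.713517.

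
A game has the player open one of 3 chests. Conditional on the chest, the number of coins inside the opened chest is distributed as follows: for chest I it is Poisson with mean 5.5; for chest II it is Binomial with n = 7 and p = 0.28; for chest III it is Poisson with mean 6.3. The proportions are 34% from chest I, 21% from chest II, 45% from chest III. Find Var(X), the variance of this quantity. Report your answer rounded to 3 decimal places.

Per component, I: μ=5.5, E[X²]=35.75; II: μ=1.96, E[X²]=5.2528; III: μ=6.3, E[X²]=45.99.
E[X] = 0.34·5.5 + 0.21·1.96 + 0.45·6.3 = 5.1166.
E[X²] = 0.34·35.75 + 0.21·5.2528 + 0.45·45.99 = 33.9536.
Var(X) = E[X²] − (E[X])² = 33.9536 − 26.1796 = 7.77399.

7.774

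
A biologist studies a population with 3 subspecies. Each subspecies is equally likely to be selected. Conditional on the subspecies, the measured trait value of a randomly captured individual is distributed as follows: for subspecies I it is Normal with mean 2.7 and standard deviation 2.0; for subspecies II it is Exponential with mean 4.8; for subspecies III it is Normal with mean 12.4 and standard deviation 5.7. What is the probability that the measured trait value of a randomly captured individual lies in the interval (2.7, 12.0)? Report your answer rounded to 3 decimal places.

Conditional on each subspecies, P(2.7 < X < 12.0): I: 0.499998; II: 0.487698; III: 0.427626.
By total probability, P(2.7 < X < 12.0) = 0.333333·0.499998 + 0.333333·0.487698 + 0.333333·0.427626 = 0.471774.

0.472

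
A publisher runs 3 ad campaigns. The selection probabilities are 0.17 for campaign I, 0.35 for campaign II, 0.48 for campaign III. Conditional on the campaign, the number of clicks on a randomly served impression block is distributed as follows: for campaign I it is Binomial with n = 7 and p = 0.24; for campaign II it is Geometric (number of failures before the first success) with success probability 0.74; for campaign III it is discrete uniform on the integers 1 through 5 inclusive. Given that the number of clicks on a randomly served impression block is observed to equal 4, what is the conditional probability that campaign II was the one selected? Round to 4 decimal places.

0.0112

Likelihoods P(X=4 | ·): I: 0.0509746; II: 0.00338162; III: 0.2.
Posterior ∝ prior × likelihood. Numerator for II: 0.35·0.00338162 = 0.00118357.
Normalizing constant: 0.17·0.0509746 + 0.35·0.00338162 + 0.48·0.2 = 0.105849.
P(II | observation) = 0.00118357 / 0.105849 = 0.0111816.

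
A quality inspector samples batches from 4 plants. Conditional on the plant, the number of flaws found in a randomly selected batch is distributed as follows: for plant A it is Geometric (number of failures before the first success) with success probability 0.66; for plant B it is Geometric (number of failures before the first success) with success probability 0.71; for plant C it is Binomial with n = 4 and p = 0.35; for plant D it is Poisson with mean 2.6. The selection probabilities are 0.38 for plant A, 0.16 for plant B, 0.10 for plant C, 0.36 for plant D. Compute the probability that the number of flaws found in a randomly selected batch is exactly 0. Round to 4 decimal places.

Conditional on each plant, P(X = 0): A: 0.66; B: 0.71; C: 0.178506; D: 0.0742736.
By total probability, P(X = 0) = 0.38·0.66 + 0.16·0.71 + 0.1·0.178506 + 0.36·0.0742736 = 0.408989.

0.4090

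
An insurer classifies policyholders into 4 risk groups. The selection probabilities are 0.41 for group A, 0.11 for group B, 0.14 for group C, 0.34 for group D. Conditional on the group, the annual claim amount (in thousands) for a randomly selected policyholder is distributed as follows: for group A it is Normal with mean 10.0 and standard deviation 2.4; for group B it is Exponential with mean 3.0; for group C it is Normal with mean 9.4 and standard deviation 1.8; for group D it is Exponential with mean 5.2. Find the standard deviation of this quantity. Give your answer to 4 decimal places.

4.4825

Per component, A: μ=10, E[X²]=105.76; B: μ=3, E[X²]=18; C: μ=9.4, E[X²]=91.6; D: μ=5.2, E[X²]=54.08.
E[X] = 0.41·10 + 0.11·3 + 0.14·9.4 + 0.34·5.2 = 7.514.
E[X²] = 0.41·105.76 + 0.11·18 + 0.14·91.6 + 0.34·54.08 = 76.5528.
Var(X) = E[X²] − (E[X])² = 76.5528 − 56.4602 = 20.0926.
SD(X) = √20.0926 = 4.48248.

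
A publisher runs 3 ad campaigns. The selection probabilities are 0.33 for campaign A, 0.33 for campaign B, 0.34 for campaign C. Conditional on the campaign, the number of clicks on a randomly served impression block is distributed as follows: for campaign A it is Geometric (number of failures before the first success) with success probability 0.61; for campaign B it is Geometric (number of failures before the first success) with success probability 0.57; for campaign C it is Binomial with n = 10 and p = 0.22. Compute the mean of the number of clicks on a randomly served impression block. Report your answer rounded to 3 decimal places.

Component means — A: 0.639344; B: 0.754386; C: 2.2.
E[X] = 0.33·0.639344 + 0.33·0.754386 + 0.34·2.2 = 1.20793.

1.208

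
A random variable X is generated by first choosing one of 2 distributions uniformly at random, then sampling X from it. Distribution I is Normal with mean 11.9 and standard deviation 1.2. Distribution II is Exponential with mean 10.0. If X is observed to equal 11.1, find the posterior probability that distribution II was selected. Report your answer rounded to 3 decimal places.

0.110

Likelihoods f(11.1 | ·): I: 0.266207; II: 0.0329559.
Posterior ∝ prior × likelihood. Numerator for II: 0.5·0.0329559 = 0.0164779.
Normalizing constant: 0.5·0.266207 + 0.5·0.0329559 = 0.149581.
P(II | observation) = 0.0164779 / 0.149581 = 0.11016.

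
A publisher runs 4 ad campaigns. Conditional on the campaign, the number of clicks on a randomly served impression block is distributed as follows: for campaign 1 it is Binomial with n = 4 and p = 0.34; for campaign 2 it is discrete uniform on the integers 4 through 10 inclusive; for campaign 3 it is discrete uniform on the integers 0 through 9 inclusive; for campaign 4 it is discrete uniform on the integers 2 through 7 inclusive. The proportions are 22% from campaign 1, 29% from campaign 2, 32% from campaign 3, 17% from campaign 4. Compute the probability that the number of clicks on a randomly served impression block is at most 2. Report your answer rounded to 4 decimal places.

0.3186

Conditional on each campaign, P(X ≤ 2): 1: 0.882874; 2: 0; 3: 0.3; 4: 0.166667.
By total probability, P(X ≤ 2) = 0.22·0.882874 + 0.29·0 + 0.32·0.3 + 0.17·0.166667 = 0.318566.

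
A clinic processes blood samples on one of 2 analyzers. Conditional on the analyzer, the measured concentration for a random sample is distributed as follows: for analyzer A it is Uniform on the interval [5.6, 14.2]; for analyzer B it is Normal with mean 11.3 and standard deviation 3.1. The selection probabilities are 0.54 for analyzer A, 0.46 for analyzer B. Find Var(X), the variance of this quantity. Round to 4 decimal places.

8.2357

Per component, A: μ=9.9, E[X²]=104.173; B: μ=11.3, E[X²]=137.3.
E[X] = 0.54·9.9 + 0.46·11.3 = 10.544.
E[X²] = 0.54·104.173 + 0.46·137.3 = 119.412.
Var(X) = E[X²] − (E[X])² = 119.412 − 111.176 = 8.23566.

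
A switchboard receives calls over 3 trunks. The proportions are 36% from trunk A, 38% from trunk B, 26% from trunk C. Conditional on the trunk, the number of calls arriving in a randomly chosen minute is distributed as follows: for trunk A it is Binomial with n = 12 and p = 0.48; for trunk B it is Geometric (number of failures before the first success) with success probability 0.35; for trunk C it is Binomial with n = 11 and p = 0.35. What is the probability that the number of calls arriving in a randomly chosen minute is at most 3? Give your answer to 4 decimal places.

Conditional on each trunk, P(X ≤ 3): A: 0.094338; B: 0.821494; C: 0.42555.
By total probability, P(X ≤ 3) = 0.36·0.094338 + 0.38·0.821494 + 0.26·0.42555 = 0.456772.

0.4568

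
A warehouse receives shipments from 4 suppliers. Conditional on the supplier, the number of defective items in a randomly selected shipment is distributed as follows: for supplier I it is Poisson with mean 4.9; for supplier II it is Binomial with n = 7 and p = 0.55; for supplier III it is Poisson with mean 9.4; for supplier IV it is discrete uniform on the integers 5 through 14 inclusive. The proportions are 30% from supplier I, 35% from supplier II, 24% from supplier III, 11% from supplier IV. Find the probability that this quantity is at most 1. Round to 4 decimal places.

Conditional on each supplier, P(X ≤ 1): I: 0.0439348; II: 0.0357062; III: 0.00086033; IV: 0.
By total probability, P(X ≤ 1) = 0.3·0.0439348 + 0.35·0.0357062 + 0.24·0.00086033 + 0.11·0 = 0.0258841.

0.0259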